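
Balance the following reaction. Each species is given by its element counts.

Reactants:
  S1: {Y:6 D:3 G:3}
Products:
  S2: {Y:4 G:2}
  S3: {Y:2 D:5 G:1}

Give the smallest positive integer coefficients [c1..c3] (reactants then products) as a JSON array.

Coefficients: [5, 6, 3]

Y: 5·6 = 30 | 6·4+3·2 = 30
D: 5·3 = 15 | 6·0+3·5 = 15
G: 5·3 = 15 | 6·2+3·1 = 15
gcd(5,6,3) = 1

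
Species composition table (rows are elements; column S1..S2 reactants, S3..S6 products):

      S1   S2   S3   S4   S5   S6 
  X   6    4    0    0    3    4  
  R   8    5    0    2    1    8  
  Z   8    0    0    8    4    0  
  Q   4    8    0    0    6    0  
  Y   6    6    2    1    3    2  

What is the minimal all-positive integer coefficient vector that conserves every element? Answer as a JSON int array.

Coefficients: [5, 2, 6, 2, 6, 5]

X: 5·6+2·4 = 38 | 6·0+2·0+6·3+5·4 = 38
R: 5·8+2·5 = 50 | 6·0+2·2+6·1+5·8 = 50
Z: 5·8+2·0 = 40 | 6·0+2·8+6·4+5·0 = 40
Q: 5·4+2·8 = 36 | 6·0+2·0+6·6+5·0 = 36
Y: 5·6+2·6 = 42 | 6·2+2·1+6·3+5·2 = 42
gcd(5,2,6,2,6,5) = 1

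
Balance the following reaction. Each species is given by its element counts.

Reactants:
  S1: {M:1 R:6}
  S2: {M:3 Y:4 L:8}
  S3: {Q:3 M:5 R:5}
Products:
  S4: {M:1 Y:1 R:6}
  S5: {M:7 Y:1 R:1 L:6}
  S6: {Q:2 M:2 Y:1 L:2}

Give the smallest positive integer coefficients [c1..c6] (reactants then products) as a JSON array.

Q: 1·0+3·0+4·3 = 12 | 4·0+2·0+6·2 = 12
M: 1·1+3·3+4·5 = 30 | 4·1+2·7+6·2 = 30
Y: 1·0+3·4+4·0 = 12 | 4·1+2·1+6·1 = 12
R: 1·6+3·0+4·5 = 26 | 4·6+2·1+6·0 = 26
L: 1·0+3·8+4·0 = 24 | 4·0+2·6+6·2 = 24
gcd(1,3,4,4,2,6) = 1

Coefficients: [1, 3, 4, 4, 2, 6]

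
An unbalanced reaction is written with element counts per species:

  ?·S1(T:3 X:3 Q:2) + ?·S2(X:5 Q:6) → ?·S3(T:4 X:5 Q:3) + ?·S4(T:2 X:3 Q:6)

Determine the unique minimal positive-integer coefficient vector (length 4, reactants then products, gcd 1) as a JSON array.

Coefficients: [6, 1, 4, 1]

T: 6·3+1·0 = 18 | 4·4+1·2 = 18
X: 6·3+1·5 = 23 | 4·5+1·3 = 23
Q: 6·2+1·6 = 18 | 4·3+1·6 = 18
gcd(6,1,4,1) = 1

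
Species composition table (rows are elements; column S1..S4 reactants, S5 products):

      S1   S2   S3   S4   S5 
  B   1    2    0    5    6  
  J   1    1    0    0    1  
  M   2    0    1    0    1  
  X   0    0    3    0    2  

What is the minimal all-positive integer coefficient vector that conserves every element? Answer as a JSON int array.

Coefficients: [1, 5, 4, 5, 6]

B: 1·1+5·2+4·0+5·5 = 36 | 6·6 = 36
J: 1·1+5·1+4·0+5·0 = 6 | 6·1 = 6
M: 1·2+5·0+4·1+5·0 = 6 | 6·1 = 6
X: 1·0+5·0+4·3+5·0 = 12 | 6·2 = 12
gcd(1,5,4,5,6) = 1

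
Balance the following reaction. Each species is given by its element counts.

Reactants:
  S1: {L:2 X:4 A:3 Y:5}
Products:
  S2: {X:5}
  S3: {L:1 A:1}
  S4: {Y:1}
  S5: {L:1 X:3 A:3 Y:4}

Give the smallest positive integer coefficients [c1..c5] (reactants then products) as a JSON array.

L: 2·2 = 4 | 1·0+3·1+6·0+1·1 = 4
X: 2·4 = 8 | 1·5+3·0+6·0+1·3 = 8
A: 2·3 = 6 | 1·0+3·1+6·0+1·3 = 6
Y: 2·5 = 10 | 1·0+3·0+6·1+1·4 = 10
gcd(2,1,3,6,1) = 1

Coefficients: [2, 1, 3, 6, 1]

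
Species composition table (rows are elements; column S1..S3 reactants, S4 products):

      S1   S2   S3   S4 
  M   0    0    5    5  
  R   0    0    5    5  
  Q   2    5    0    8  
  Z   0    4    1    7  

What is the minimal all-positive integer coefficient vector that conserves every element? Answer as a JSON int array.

M: 1·0+6·0+4·5 = 20 | 4·5 = 20
R: 1·0+6·0+4·5 = 20 | 4·5 = 20
Q: 1·2+6·5+4·0 = 32 | 4·8 = 32
Z: 1·0+6·4+4·1 = 28 | 4·7 = 28
gcd(1,6,4,4) = 1

Coefficients: [1, 6, 4, 4]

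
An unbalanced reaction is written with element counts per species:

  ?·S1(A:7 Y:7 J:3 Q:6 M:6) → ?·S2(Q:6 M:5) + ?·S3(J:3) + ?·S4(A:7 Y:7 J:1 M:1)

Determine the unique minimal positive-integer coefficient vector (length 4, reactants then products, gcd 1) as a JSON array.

A: 3·7 = 21 | 3·0+2·0+3·7 = 21
Y: 3·7 = 21 | 3·0+2·0+3·7 = 21
J: 3·3 = 9 | 3·0+2·3+3·1 = 9
Q: 3·6 = 18 | 3·6+2·0+3·0 = 18
M: 3·6 = 18 | 3·5+2·0+3·1 = 18
gcd(3,3,2,3) = 1

Coefficients: [3, 3, 2, 3]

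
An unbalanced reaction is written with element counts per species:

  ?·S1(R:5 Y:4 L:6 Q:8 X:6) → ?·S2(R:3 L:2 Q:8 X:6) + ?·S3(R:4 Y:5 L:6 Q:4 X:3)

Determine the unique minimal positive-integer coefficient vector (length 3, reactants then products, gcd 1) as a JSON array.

R: 5·5 = 25 | 3·3+4·4 = 25
Y: 5·4 = 20 | 3·0+4·5 = 20
L: 5·6 = 30 | 3·2+4·6 = 30
Q: 5·8 = 40 | 3·8+4·4 = 40
X: 5·6 = 30 | 3·6+4·3 = 30
gcd(5,3,4) = 1

Coefficients: [5, 3, 4]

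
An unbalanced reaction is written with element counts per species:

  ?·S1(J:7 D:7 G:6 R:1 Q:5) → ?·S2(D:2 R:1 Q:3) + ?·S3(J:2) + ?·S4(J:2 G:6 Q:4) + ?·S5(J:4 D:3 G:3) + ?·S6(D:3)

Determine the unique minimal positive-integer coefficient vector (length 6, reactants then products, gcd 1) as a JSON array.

J: 6·7 = 42 | 6·0+6·2+3·2+6·4+4·0 = 42
D: 6·7 = 42 | 6·2+6·0+3·0+6·3+4·3 = 42
G: 6·6 = 36 | 6·0+6·0+3·6+6·3+4·0 = 36
R: 6·1 = 6 | 6·1+6·0+3·0+6·0+4·0 = 6
Q: 6·5 = 30 | 6·3+6·0+3·4+6·0+4·0 = 30
gcd(6,6,6,3,6,4) = 1

Coefficients: [6, 6, 6, 3, 6, 4]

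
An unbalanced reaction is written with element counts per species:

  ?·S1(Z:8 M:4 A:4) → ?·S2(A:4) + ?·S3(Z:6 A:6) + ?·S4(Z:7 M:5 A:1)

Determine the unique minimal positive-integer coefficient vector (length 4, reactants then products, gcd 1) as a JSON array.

Coefficients: [5, 1, 2, 4]

Z: 5·8 = 40 | 1·0+2·6+4·7 = 40
M: 5·4 = 20 | 1·0+2·0+4·5 = 20
A: 5·4 = 20 | 1·4+2·6+4·1 = 20
gcd(5,1,2,4) = 1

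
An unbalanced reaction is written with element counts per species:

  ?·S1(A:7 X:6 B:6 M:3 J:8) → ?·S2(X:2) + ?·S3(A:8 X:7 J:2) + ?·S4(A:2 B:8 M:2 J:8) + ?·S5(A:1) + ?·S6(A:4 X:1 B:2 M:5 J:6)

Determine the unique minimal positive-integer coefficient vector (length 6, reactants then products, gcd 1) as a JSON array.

A: 3·7 = 21 | 5·0+1·8+2·2+5·1+1·4 = 21
X: 3·6 = 18 | 5·2+1·7+2·0+5·0+1·1 = 18
B: 3·6 = 18 | 5·0+1·0+2·8+5·0+1·2 = 18
M: 3·3 = 9 | 5·0+1·0+2·2+5·0+1·5 = 9
J: 3·8 = 24 | 5·0+1·2+2·8+5·0+1·6 = 24
gcd(3,5,1,2,5,1) = 1

Coefficients: [3, 5, 1, 2, 5, 1]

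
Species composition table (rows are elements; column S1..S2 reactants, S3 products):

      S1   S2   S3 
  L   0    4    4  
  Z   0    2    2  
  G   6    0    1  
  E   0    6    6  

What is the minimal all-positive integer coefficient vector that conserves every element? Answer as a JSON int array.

Coefficients: [1, 6, 6]

L: 1·0+6·4 = 24 | 6·4 = 24
Z: 1·0+6·2 = 12 | 6·2 = 12
G: 1·6+6·0 = 6 | 6·1 = 6
E: 1·0+6·6 = 36 | 6·6 = 36
gcd(1,6,6) = 1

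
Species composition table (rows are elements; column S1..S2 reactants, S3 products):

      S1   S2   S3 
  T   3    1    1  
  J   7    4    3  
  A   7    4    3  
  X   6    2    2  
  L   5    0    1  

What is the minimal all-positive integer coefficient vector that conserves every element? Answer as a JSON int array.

Coefficients: [1, 2, 5]

T: 1·3+2·1 = 5 | 5·1 = 5
J: 1·7+2·4 = 15 | 5·3 = 15
A: 1·7+2·4 = 15 | 5·3 = 15
X: 1·6+2·2 = 10 | 5·2 = 10
L: 1·5+2·0 = 5 | 5·1 = 5
gcd(1,2,5) = 1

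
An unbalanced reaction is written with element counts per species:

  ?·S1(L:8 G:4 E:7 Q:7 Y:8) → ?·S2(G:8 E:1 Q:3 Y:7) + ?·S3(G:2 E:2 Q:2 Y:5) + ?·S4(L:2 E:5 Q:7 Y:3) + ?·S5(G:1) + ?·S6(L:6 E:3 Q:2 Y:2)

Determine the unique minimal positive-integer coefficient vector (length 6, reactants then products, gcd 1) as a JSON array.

Coefficients: [5, 1, 3, 2, 6, 6]

L: 5·8 = 40 | 1·0+3·0+2·2+6·0+6·6 = 40
G: 5·4 = 20 | 1·8+3·2+2·0+6·1+6·0 = 20
E: 5·7 = 35 | 1·1+3·2+2·5+6·0+6·3 = 35
Q: 5·7 = 35 | 1·3+3·2+2·7+6·0+6·2 = 35
Y: 5·8 = 40 | 1·7+3·5+2·3+6·0+6·2 = 40
gcd(5,1,3,2,6,6) = 1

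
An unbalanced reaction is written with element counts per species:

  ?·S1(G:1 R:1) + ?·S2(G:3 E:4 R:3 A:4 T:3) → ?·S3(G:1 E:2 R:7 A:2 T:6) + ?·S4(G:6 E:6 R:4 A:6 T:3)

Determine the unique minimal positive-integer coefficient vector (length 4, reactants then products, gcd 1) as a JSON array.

G: 4·1+5·3 = 19 | 1·1+3·6 = 19
E: 4·0+5·4 = 20 | 1·2+3·6 = 20
R: 4·1+5·3 = 19 | 1·7+3·4 = 19
A: 4·0+5·4 = 20 | 1·2+3·6 = 20
T: 4·0+5·3 = 15 | 1·6+3·3 = 15
gcd(4,5,1,3) = 1

Coefficients: [4, 5, 1, 3]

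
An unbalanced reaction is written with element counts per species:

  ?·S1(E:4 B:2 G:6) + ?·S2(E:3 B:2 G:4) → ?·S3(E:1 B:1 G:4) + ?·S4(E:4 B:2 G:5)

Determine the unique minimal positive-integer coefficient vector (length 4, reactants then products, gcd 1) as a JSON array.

E: 5·4+2·3 = 26 | 2·1+6·4 = 26
B: 5·2+2·2 = 14 | 2·1+6·2 = 14
G: 5·6+2·4 = 38 | 2·4+6·5 = 38
gcd(5,2,2,6) = 1

Coefficients: [5, 2, 2, 6]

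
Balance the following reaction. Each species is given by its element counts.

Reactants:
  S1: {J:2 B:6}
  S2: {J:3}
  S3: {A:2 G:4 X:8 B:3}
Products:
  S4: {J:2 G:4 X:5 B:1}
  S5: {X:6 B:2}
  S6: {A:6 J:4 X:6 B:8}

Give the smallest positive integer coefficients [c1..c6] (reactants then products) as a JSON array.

Coefficients: [1, 6, 6, 6, 1, 2]

A: 1·0+6·0+6·2 = 12 | 6·0+1·0+2·6 = 12
J: 1·2+6·3+6·0 = 20 | 6·2+1·0+2·4 = 20
G: 1·0+6·0+6·4 = 24 | 6·4+1·0+2·0 = 24
X: 1·0+6·0+6·8 = 48 | 6·5+1·6+2·6 = 48
B: 1·6+6·0+6·3 = 24 | 6·1+1·2+2·8 = 24
gcd(1,6,6,6,1,2) = 1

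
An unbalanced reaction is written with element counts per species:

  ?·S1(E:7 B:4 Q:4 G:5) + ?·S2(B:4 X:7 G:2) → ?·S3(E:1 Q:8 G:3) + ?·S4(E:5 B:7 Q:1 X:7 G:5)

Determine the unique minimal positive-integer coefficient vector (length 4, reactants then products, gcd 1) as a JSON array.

Coefficients: [3, 4, 1, 4]

E: 3·7+4·0 = 21 | 1·1+4·5 = 21
B: 3·4+4·4 = 28 | 1·0+4·7 = 28
Q: 3·4+4·0 = 12 | 1·8+4·1 = 12
X: 3·0+4·7 = 28 | 1·0+4·7 = 28
G: 3·5+4·2 = 23 | 1·3+4·5 = 23
gcd(3,4,1,4) = 1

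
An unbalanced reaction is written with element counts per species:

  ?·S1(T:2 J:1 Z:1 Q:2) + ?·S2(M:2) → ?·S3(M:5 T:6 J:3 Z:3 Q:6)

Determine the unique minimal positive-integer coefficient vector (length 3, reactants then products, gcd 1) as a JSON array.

M: 6·0+5·2 = 10 | 2·5 = 10
T: 6·2+5·0 = 12 | 2·6 = 12
J: 6·1+5·0 = 6 | 2·3 = 6
Z: 6·1+5·0 = 6 | 2·3 = 6
Q: 6·2+5·0 = 12 | 2·6 = 12
gcd(6,5,2) = 1

Coefficients: [6, 5, 2]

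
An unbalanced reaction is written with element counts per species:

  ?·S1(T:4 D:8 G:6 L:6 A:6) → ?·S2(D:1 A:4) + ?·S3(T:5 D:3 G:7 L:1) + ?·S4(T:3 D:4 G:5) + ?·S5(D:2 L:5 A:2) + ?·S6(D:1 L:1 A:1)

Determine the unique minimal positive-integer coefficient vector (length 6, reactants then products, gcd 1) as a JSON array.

Coefficients: [2, 1, 1, 1, 1, 6]

T: 2·4 = 8 | 1·0+1·5+1·3+1·0+6·0 = 8
D: 2·8 = 16 | 1·1+1·3+1·4+1·2+6·1 = 16
G: 2·6 = 12 | 1·0+1·7+1·5+1·0+6·0 = 12
L: 2·6 = 12 | 1·0+1·1+1·0+1·5+6·1 = 12
A: 2·6 = 12 | 1·4+1·0+1·0+1·2+6·1 = 12
gcd(2,1,1,1,1,6) = 1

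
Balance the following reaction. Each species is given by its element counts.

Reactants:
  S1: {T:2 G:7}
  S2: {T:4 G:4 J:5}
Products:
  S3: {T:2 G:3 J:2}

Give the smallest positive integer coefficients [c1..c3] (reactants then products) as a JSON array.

Coefficients: [1, 2, 5]

T: 1·2+2·4 = 10 | 5·2 = 10
G: 1·7+2·4 = 15 | 5·3 = 15
J: 1·0+2·5 = 10 | 5·2 = 10
gcd(1,2,5) = 1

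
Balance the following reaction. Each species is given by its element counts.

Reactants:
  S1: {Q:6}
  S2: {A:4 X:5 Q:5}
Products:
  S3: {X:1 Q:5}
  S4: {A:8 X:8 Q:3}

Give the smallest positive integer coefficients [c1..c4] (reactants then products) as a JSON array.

Coefficients: [1, 4, 4, 2]

A: 1·0+4·4 = 16 | 4·0+2·8 = 16
X: 1·0+4·5 = 20 | 4·1+2·8 = 20
Q: 1·6+4·5 = 26 | 4·5+2·3 = 26
gcd(1,4,4,2) = 1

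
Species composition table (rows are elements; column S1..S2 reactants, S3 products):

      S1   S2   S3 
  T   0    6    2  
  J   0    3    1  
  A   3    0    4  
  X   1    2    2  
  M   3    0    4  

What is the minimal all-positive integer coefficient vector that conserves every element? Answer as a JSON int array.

T: 4·0+1·6 = 6 | 3·2 = 6
J: 4·0+1·3 = 3 | 3·1 = 3
A: 4·3+1·0 = 12 | 3·4 = 12
X: 4·1+1·2 = 6 | 3·2 = 6
M: 4·3+1·0 = 12 | 3·4 = 12
gcd(4,1,3) = 1

Coefficients: [4, 1, 3]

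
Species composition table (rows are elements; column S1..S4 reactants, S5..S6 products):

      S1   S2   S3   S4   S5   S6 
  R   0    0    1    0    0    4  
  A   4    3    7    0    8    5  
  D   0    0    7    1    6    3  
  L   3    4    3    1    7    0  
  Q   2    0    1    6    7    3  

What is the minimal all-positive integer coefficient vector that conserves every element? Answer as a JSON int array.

R: 2·0+3·0+4·1+5·0 = 4 | 5·0+1·4 = 4
A: 2·4+3·3+4·7+5·0 = 45 | 5·8+1·5 = 45
D: 2·0+3·0+4·7+5·1 = 33 | 5·6+1·3 = 33
L: 2·3+3·4+4·3+5·1 = 35 | 5·7+1·0 = 35
Q: 2·2+3·0+4·1+5·6 = 38 | 5·7+1·3 = 38
gcd(2,3,4,5,5,1) = 1

Coefficients: [2, 3, 4, 5, 5, 1]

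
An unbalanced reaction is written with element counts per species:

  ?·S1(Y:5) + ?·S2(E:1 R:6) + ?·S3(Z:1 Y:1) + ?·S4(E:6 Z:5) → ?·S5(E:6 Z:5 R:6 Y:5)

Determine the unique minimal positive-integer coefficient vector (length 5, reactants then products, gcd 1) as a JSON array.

E: 5·0+6·1+5·0+5·6 = 36 | 6·6 = 36
Z: 5·0+6·0+5·1+5·5 = 30 | 6·5 = 30
R: 5·0+6·6+5·0+5·0 = 36 | 6·6 = 36
Y: 5·5+6·0+5·1+5·0 = 30 | 6·5 = 30
gcd(5,6,5,5,6) = 1

Coefficients: [5, 6, 5, 5, 6]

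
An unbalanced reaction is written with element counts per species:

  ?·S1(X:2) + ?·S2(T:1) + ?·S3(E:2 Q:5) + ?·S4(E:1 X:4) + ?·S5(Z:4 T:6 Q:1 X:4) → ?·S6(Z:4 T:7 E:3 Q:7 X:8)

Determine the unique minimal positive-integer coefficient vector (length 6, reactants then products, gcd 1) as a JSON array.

Coefficients: [4, 5, 6, 3, 5, 5]

Z: 4·0+5·0+6·0+3·0+5·4 = 20 | 5·4 = 20
T: 4·0+5·1+6·0+3·0+5·6 = 35 | 5·7 = 35
E: 4·0+5·0+6·2+3·1+5·0 = 15 | 5·3 = 15
Q: 4·0+5·0+6·5+3·0+5·1 = 35 | 5·7 = 35
X: 4·2+5·0+6·0+3·4+5·4 = 40 | 5·8 = 40
gcd(4,5,6,3,5,5) = 1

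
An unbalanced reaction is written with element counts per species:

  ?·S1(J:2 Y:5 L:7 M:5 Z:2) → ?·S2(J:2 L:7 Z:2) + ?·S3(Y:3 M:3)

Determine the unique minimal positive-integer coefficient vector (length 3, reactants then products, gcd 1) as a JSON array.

Coefficients: [3, 3, 5]

J: 3·2 = 6 | 3·2+5·0 = 6
Y: 3·5 = 15 | 3·0+5·3 = 15
L: 3·7 = 21 | 3·7+5·0 = 21
M: 3·5 = 15 | 3·0+5·3 = 15
Z: 3·2 = 6 | 3·2+5·0 = 6
gcd(3,3,5) = 1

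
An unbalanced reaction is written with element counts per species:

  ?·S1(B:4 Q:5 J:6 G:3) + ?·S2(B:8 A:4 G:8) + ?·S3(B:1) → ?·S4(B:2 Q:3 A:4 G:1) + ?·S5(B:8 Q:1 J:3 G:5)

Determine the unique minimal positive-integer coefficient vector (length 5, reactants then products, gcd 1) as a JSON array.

B: 1·4+1·8+6·1 = 18 | 1·2+2·8 = 18
Q: 1·5+1·0+6·0 = 5 | 1·3+2·1 = 5
J: 1·6+1·0+6·0 = 6 | 1·0+2·3 = 6
A: 1·0+1·4+6·0 = 4 | 1·4+2·0 = 4
G: 1·3+1·8+6·0 = 11 | 1·1+2·5 = 11
gcd(1,1,6,1,2) = 1

Coefficients: [1, 1, 6, 1, 2]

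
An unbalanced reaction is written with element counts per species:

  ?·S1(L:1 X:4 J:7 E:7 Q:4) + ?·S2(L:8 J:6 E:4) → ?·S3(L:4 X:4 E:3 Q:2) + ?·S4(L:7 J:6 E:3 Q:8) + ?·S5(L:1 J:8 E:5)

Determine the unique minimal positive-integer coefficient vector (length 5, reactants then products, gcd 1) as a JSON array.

L: 4·1+3·8 = 28 | 4·4+1·7+5·1 = 28
X: 4·4+3·0 = 16 | 4·4+1·0+5·0 = 16
J: 4·7+3·6 = 46 | 4·0+1·6+5·8 = 46
E: 4·7+3·4 = 40 | 4·3+1·3+5·5 = 40
Q: 4·4+3·0 = 16 | 4·2+1·8+5·0 = 16
gcd(4,3,4,1,5) = 1

Coefficients: [4, 3, 4, 1, 5]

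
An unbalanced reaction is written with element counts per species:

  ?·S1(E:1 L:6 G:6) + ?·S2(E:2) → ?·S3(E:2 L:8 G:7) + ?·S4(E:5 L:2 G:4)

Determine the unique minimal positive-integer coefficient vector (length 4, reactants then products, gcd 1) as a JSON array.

Coefficients: [3, 3, 2, 1]

E: 3·1+3·2 = 9 | 2·2+1·5 = 9
L: 3·6+3·0 = 18 | 2·8+1·2 = 18
G: 3·6+3·0 = 18 | 2·7+1·4 = 18
gcd(3,3,2,1) = 1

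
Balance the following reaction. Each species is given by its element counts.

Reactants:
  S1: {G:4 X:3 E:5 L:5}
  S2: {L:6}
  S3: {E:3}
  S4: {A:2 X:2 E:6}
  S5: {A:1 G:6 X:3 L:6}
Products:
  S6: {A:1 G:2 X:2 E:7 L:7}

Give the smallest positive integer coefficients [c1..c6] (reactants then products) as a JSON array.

Coefficients: [1, 4, 6, 2, 1, 5]

A: 1·0+4·0+6·0+2·2+1·1 = 5 | 5·1 = 5
G: 1·4+4·0+6·0+2·0+1·6 = 10 | 5·2 = 10
X: 1·3+4·0+6·0+2·2+1·3 = 10 | 5·2 = 10
E: 1·5+4·0+6·3+2·6+1·0 = 35 | 5·7 = 35
L: 1·5+4·6+6·0+2·0+1·6 = 35 | 5·7 = 35
gcd(1,4,6,2,1,5) = 1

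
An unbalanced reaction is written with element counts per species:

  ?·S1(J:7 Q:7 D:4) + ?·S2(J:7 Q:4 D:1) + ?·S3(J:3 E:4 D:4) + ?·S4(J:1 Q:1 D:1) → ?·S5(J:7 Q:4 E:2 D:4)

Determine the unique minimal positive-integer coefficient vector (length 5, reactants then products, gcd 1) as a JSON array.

Coefficients: [1, 3, 3, 5, 6]

J: 1·7+3·7+3·3+5·1 = 42 | 6·7 = 42
Q: 1·7+3·4+3·0+5·1 = 24 | 6·4 = 24
E: 1·0+3·0+3·4+5·0 = 12 | 6·2 = 12
D: 1·4+3·1+3·4+5·1 = 24 | 6·4 = 24
gcd(1,3,3,5,6) = 1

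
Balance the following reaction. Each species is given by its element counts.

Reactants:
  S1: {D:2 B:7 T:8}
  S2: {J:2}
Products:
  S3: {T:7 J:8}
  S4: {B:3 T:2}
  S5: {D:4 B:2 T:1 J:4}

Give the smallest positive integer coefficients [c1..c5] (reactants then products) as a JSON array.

Coefficients: [2, 6, 1, 4, 1]

D: 2·2+6·0 = 4 | 1·0+4·0+1·4 = 4
B: 2·7+6·0 = 14 | 1·0+4·3+1·2 = 14
T: 2·8+6·0 = 16 | 1·7+4·2+1·1 = 16
J: 2·0+6·2 = 12 | 1·8+4·0+1·4 = 12
gcd(2,6,1,4,1) = 1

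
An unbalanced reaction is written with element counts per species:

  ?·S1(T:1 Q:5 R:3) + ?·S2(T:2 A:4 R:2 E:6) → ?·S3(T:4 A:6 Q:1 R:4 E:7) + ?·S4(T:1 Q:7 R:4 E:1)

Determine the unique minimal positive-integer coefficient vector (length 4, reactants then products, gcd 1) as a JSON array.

Coefficients: [6, 3, 2, 4]

T: 6·1+3·2 = 12 | 2·4+4·1 = 12
A: 6·0+3·4 = 12 | 2·6+4·0 = 12
Q: 6·5+3·0 = 30 | 2·1+4·7 = 30
R: 6·3+3·2 = 24 | 2·4+4·4 = 24
E: 6·0+3·6 = 18 | 2·7+4·1 = 18
gcd(6,3,2,4) = 1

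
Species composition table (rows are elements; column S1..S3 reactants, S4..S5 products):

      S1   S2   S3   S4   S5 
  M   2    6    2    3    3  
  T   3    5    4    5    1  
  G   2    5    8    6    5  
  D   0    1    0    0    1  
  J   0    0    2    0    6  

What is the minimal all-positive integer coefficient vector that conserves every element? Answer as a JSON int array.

Coefficients: [3, 1, 3, 5, 1]

M: 3·2+1·6+3·2 = 18 | 5·3+1·3 = 18
T: 3·3+1·5+3·4 = 26 | 5·5+1·1 = 26
G: 3·2+1·5+3·8 = 35 | 5·6+1·5 = 35
D: 3·0+1·1+3·0 = 1 | 5·0+1·1 = 1
J: 3·0+1·0+3·2 = 6 | 5·0+1·6 = 6
gcd(3,1,3,5,1) = 1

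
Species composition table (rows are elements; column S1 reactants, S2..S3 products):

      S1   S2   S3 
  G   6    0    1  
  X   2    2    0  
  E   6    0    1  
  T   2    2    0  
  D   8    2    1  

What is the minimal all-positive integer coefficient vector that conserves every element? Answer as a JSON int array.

Coefficients: [1, 1, 6]

G: 1·6 = 6 | 1·0+6·1 = 6
X: 1·2 = 2 | 1·2+6·0 = 2
E: 1·6 = 6 | 1·0+6·1 = 6
T: 1·2 = 2 | 1·2+6·0 = 2
D: 1·8 = 8 | 1·2+6·1 = 8
gcd(1,1,6) = 1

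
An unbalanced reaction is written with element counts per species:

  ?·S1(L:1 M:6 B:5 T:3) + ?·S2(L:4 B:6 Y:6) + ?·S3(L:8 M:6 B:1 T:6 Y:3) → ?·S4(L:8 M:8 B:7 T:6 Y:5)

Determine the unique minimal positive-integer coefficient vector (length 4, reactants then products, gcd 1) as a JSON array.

Coefficients: [4, 3, 4, 6]

L: 4·1+3·4+4·8 = 48 | 6·8 = 48
M: 4·6+3·0+4·6 = 48 | 6·8 = 48
B: 4·5+3·6+4·1 = 42 | 6·7 = 42
T: 4·3+3·0+4·6 = 36 | 6·6 = 36
Y: 4·0+3·6+4·3 = 30 | 6·5 = 30
gcd(4,3,4,6) = 1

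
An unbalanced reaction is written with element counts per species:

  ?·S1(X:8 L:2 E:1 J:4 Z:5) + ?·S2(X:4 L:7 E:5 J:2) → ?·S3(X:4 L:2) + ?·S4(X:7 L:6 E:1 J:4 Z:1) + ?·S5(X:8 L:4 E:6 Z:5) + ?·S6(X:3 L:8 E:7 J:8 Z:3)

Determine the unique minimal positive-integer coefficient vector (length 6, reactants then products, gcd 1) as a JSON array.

Coefficients: [4, 6, 6, 1, 2, 3]

X: 4·8+6·4 = 56 | 6·4+1·7+2·8+3·3 = 56
L: 4·2+6·7 = 50 | 6·2+1·6+2·4+3·8 = 50
E: 4·1+6·5 = 34 | 6·0+1·1+2·6+3·7 = 34
J: 4·4+6·2 = 28 | 6·0+1·4+2·0+3·8 = 28
Z: 4·5+6·0 = 20 | 6·0+1·1+2·5+3·3 = 20
gcd(4,6,6,1,2,3) = 1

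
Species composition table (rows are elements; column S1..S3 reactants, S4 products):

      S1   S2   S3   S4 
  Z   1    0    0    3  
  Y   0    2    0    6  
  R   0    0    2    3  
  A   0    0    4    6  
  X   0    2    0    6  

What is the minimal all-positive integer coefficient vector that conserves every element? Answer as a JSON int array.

Z: 6·1+6·0+3·0 = 6 | 2·3 = 6
Y: 6·0+6·2+3·0 = 12 | 2·6 = 12
R: 6·0+6·0+3·2 = 6 | 2·3 = 6
A: 6·0+6·0+3·4 = 12 | 2·6 = 12
X: 6·0+6·2+3·0 = 12 | 2·6 = 12
gcd(6,6,3,2) = 1

Coefficients: [6, 6, 3, 2]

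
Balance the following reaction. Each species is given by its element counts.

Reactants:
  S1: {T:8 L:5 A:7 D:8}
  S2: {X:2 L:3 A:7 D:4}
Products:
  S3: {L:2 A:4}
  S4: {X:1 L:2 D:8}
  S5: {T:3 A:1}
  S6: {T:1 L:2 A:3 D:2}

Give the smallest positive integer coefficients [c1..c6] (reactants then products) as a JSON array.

T: 3·8+1·0 = 24 | 1·0+2·0+6·3+6·1 = 24
X: 3·0+1·2 = 2 | 1·0+2·1+6·0+6·0 = 2
L: 3·5+1·3 = 18 | 1·2+2·2+6·0+6·2 = 18
A: 3·7+1·7 = 28 | 1·4+2·0+6·1+6·3 = 28
D: 3·8+1·4 = 28 | 1·0+2·8+6·0+6·2 = 28
gcd(3,1,1,2,6,6) = 1

Coefficients: [3, 1, 1, 2, 6, 6]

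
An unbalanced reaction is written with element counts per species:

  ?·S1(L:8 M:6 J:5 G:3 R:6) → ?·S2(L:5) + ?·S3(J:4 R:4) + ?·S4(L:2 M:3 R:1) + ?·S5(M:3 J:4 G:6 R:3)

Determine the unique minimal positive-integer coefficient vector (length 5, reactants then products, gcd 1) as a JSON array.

L: 4·8 = 32 | 4·5+3·0+6·2+2·0 = 32
M: 4·6 = 24 | 4·0+3·0+6·3+2·3 = 24
J: 4·5 = 20 | 4·0+3·4+6·0+2·4 = 20
G: 4·3 = 12 | 4·0+3·0+6·0+2·6 = 12
R: 4·6 = 24 | 4·0+3·4+6·1+2·3 = 24
gcd(4,4,3,6,2) = 1

Coefficients: [4, 4, 3, 6, 2]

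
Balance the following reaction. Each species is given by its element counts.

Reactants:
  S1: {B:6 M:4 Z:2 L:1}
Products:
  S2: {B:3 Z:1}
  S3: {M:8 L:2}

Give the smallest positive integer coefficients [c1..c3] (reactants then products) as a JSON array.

Coefficients: [2, 4, 1]

B: 2·6 = 12 | 4·3+1·0 = 12
M: 2·4 = 8 | 4·0+1·8 = 8
Z: 2·2 = 4 | 4·1+1·0 = 4
L: 2·1 = 2 | 4·0+1·2 = 2
gcd(2,4,1) = 1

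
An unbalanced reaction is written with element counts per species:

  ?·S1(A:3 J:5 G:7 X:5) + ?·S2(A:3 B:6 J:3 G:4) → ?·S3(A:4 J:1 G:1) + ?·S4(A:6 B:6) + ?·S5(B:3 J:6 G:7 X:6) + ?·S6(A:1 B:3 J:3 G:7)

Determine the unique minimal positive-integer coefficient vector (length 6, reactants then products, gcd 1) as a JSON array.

A: 6·3+5·3 = 33 | 6·4+1·6+5·0+3·1 = 33
B: 6·0+5·6 = 30 | 6·0+1·6+5·3+3·3 = 30
J: 6·5+5·3 = 45 | 6·1+1·0+5·6+3·3 = 45
G: 6·7+5·4 = 62 | 6·1+1·0+5·7+3·7 = 62
X: 6·5+5·0 = 30 | 6·0+1·0+5·6+3·0 = 30
gcd(6,5,6,1,5,3) = 1

Coefficients: [6, 5, 6, 1, 5, 3]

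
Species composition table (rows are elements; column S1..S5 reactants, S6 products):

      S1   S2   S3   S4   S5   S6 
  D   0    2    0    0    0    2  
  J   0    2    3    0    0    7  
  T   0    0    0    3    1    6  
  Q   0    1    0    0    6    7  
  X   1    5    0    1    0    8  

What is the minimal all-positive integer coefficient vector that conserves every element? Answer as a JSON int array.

D: 4·0+3·2+5·0+5·0+3·0 = 6 | 3·2 = 6
J: 4·0+3·2+5·3+5·0+3·0 = 21 | 3·7 = 21
T: 4·0+3·0+5·0+5·3+3·1 = 18 | 3·6 = 18
Q: 4·0+3·1+5·0+5·0+3·6 = 21 | 3·7 = 21
X: 4·1+3·5+5·0+5·1+3·0 = 24 | 3·8 = 24
gcd(4,3,5,5,3,3) = 1

Coefficients: [4, 3, 5, 5, 3, 3]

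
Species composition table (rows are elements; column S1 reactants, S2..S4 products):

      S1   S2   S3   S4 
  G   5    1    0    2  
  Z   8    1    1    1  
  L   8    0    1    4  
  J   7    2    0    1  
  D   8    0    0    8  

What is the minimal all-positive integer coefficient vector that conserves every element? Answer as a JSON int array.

G: 1·5 = 5 | 3·1+4·0+1·2 = 5
Z: 1·8 = 8 | 3·1+4·1+1·1 = 8
L: 1·8 = 8 | 3·0+4·1+1·4 = 8
J: 1·7 = 7 | 3·2+4·0+1·1 = 7
D: 1·8 = 8 | 3·0+4·0+1·8 = 8
gcd(1,3,4,1) = 1

Coefficients: [1, 3, 4, 1]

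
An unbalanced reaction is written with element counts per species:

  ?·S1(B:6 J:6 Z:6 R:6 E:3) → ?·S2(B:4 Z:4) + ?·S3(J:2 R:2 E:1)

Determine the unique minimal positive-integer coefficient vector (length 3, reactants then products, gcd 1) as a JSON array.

Coefficients: [2, 3, 6]

B: 2·6 = 12 | 3·4+6·0 = 12
J: 2·6 = 12 | 3·0+6·2 = 12
Z: 2·6 = 12 | 3·4+6·0 = 12
R: 2·6 = 12 | 3·0+6·2 = 12
E: 2·3 = 6 | 3·0+6·1 = 6
gcd(2,3,6) = 1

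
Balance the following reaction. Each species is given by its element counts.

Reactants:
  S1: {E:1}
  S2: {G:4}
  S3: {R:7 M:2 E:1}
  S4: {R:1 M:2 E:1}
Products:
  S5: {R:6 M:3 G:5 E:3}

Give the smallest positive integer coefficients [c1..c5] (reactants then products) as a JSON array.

R: 6·0+5·0+3·7+3·1 = 24 | 4·6 = 24
M: 6·0+5·0+3·2+3·2 = 12 | 4·3 = 12
G: 6·0+5·4+3·0+3·0 = 20 | 4·5 = 20
E: 6·1+5·0+3·1+3·1 = 12 | 4·3 = 12
gcd(6,5,3,3,4) = 1

Coefficients: [6, 5, 3, 3, 4]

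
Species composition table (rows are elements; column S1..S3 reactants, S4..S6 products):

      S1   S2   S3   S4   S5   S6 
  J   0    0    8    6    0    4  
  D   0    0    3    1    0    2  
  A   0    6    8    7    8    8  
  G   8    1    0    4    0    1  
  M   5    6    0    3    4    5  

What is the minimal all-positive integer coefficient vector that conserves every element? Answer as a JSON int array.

Coefficients: [1, 5, 4, 2, 1, 5]

J: 1·0+5·0+4·8 = 32 | 2·6+1·0+5·4 = 32
D: 1·0+5·0+4·3 = 12 | 2·1+1·0+5·2 = 12
A: 1·0+5·6+4·8 = 62 | 2·7+1·8+5·8 = 62
G: 1·8+5·1+4·0 = 13 | 2·4+1·0+5·1 = 13
M: 1·5+5·6+4·0 = 35 | 2·3+1·4+5·5 = 35
gcd(1,5,4,2,1,5) = 1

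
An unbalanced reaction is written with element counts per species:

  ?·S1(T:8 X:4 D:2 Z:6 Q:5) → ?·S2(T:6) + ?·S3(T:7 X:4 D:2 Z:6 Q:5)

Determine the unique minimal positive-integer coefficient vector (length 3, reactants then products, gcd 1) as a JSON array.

T: 6·8 = 48 | 1·6+6·7 = 48
X: 6·4 = 24 | 1·0+6·4 = 24
D: 6·2 = 12 | 1·0+6·2 = 12
Z: 6·6 = 36 | 1·0+6·6 = 36
Q: 6·5 = 30 | 1·0+6·5 = 30
gcd(6,1,6) = 1

Coefficients: [6, 1, 6]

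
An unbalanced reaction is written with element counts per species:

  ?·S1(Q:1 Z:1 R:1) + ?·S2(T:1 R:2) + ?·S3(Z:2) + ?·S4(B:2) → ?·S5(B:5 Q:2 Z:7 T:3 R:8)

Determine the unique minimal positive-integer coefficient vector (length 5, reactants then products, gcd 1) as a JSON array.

B: 4·0+6·0+5·0+5·2 = 10 | 2·5 = 10
Q: 4·1+6·0+5·0+5·0 = 4 | 2·2 = 4
Z: 4·1+6·0+5·2+5·0 = 14 | 2·7 = 14
T: 4·0+6·1+5·0+5·0 = 6 | 2·3 = 6
R: 4·1+6·2+5·0+5·0 = 16 | 2·8 = 16
gcd(4,6,5,5,2) = 1

Coefficients: [4, 6, 5, 5, 2]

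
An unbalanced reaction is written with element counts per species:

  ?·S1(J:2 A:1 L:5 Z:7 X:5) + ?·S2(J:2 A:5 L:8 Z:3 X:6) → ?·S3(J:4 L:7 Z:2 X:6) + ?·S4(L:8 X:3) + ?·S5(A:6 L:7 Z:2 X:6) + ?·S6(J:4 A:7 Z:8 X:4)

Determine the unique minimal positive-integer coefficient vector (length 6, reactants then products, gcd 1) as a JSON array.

J: 1·2+5·2 = 12 | 1·4+3·0+2·0+2·4 = 12
A: 1·1+5·5 = 26 | 1·0+3·0+2·6+2·7 = 26
L: 1·5+5·8 = 45 | 1·7+3·8+2·7+2·0 = 45
Z: 1·7+5·3 = 22 | 1·2+3·0+2·2+2·8 = 22
X: 1·5+5·6 = 35 | 1·6+3·3+2·6+2·4 = 35
gcd(1,5,1,3,2,2) = 1

Coefficients: [1, 5, 1, 3, 2, 2]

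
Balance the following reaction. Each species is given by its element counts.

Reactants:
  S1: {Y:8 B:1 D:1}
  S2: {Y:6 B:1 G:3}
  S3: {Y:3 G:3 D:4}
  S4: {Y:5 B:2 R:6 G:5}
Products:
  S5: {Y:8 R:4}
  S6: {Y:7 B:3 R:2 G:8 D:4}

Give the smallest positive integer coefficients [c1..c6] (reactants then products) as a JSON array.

Coefficients: [4, 1, 4, 5, 5, 5]

Y: 4·8+1·6+4·3+5·5 = 75 | 5·8+5·7 = 75
B: 4·1+1·1+4·0+5·2 = 15 | 5·0+5·3 = 15
R: 4·0+1·0+4·0+5·6 = 30 | 5·4+5·2 = 30
G: 4·0+1·3+4·3+5·5 = 40 | 5·0+5·8 = 40
D: 4·1+1·0+4·4+5·0 = 20 | 5·0+5·4 = 20
gcd(4,1,4,5,5,5) = 1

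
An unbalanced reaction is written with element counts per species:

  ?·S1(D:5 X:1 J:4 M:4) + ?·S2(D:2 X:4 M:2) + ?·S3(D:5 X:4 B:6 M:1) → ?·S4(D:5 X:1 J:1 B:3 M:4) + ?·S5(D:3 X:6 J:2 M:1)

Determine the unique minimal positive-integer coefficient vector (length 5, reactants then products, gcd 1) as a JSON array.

D: 4·5+5·2+3·5 = 45 | 6·5+5·3 = 45
X: 4·1+5·4+3·4 = 36 | 6·1+5·6 = 36
J: 4·4+5·0+3·0 = 16 | 6·1+5·2 = 16
B: 4·0+5·0+3·6 = 18 | 6·3+5·0 = 18
M: 4·4+5·2+3·1 = 29 | 6·4+5·1 = 29
gcd(4,5,3,6,5) = 1

Coefficients: [4, 5, 3, 6, 5]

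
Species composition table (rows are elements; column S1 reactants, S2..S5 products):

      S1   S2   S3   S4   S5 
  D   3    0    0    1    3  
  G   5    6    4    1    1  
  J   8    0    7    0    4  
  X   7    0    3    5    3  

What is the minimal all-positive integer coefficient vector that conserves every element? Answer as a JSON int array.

D: 6·3 = 18 | 1·0+4·0+3·1+5·3 = 18
G: 6·5 = 30 | 1·6+4·4+3·1+5·1 = 30
J: 6·8 = 48 | 1·0+4·7+3·0+5·4 = 48
X: 6·7 = 42 | 1·0+4·3+3·5+5·3 = 42
gcd(6,1,4,3,5) = 1

Coefficients: [6, 1, 4, 3, 5]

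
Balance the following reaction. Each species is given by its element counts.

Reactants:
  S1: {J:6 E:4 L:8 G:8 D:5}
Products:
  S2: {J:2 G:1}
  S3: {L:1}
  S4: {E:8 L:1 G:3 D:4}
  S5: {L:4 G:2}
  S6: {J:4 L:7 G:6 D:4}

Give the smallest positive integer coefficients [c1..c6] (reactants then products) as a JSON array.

Coefficients: [4, 6, 5, 2, 1, 3]

J: 4·6 = 24 | 6·2+5·0+2·0+1·0+3·4 = 24
E: 4·4 = 16 | 6·0+5·0+2·8+1·0+3·0 = 16
L: 4·8 = 32 | 6·0+5·1+2·1+1·4+3·7 = 32
G: 4·8 = 32 | 6·1+5·0+2·3+1·2+3·6 = 32
D: 4·5 = 20 | 6·0+5·0+2·4+1·0+3·4 = 20
gcd(4,6,5,2,1,3) = 1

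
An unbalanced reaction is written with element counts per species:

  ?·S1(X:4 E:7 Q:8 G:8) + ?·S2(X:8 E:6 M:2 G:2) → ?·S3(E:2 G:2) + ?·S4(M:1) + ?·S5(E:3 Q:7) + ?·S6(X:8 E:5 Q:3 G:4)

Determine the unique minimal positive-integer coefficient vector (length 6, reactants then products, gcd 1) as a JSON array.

X: 2·4+2·8 = 24 | 4·0+4·0+1·0+3·8 = 24
E: 2·7+2·6 = 26 | 4·2+4·0+1·3+3·5 = 26
Q: 2·8+2·0 = 16 | 4·0+4·0+1·7+3·3 = 16
M: 2·0+2·2 = 4 | 4·0+4·1+1·0+3·0 = 4
G: 2·8+2·2 = 20 | 4·2+4·0+1·0+3·4 = 20
gcd(2,2,4,4,1,3) = 1

Coefficients: [2, 2, 4, 4, 1, 3]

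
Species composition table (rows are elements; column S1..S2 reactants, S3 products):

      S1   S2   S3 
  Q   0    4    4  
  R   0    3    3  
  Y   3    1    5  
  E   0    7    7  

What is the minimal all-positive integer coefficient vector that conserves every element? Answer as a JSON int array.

Coefficients: [4, 3, 3]

Q: 4·0+3·4 = 12 | 3·4 = 12
R: 4·0+3·3 = 9 | 3·3 = 9
Y: 4·3+3·1 = 15 | 3·5 = 15
E: 4·0+3·7 = 21 | 3·7 = 21
gcd(4,3,3) = 1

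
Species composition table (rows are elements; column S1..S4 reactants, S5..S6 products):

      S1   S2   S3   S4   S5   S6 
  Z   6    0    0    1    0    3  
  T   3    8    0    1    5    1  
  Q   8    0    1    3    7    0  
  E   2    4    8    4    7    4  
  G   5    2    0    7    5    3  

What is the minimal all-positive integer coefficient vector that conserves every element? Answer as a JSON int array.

Z: 2·6+2·0+3·0+3·1 = 15 | 4·0+5·3 = 15
T: 2·3+2·8+3·0+3·1 = 25 | 4·5+5·1 = 25
Q: 2·8+2·0+3·1+3·3 = 28 | 4·7+5·0 = 28
E: 2·2+2·4+3·8+3·4 = 48 | 4·7+5·4 = 48
G: 2·5+2·2+3·0+3·7 = 35 | 4·5+5·3 = 35
gcd(2,2,3,3,4,5) = 1

Coefficients: [2, 2, 3, 3, 4, 5]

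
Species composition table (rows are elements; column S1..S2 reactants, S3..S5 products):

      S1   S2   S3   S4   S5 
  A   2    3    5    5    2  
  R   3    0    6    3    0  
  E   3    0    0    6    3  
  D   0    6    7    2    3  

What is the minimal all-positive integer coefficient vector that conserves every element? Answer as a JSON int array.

A: 3·2+2·3 = 12 | 1·5+1·5+1·2 = 12
R: 3·3+2·0 = 9 | 1·6+1·3+1·0 = 9
E: 3·3+2·0 = 9 | 1·0+1·6+1·3 = 9
D: 3·0+2·6 = 12 | 1·7+1·2+1·3 = 12
gcd(3,2,1,1,1) = 1

Coefficients: [3, 2, 1, 1, 1]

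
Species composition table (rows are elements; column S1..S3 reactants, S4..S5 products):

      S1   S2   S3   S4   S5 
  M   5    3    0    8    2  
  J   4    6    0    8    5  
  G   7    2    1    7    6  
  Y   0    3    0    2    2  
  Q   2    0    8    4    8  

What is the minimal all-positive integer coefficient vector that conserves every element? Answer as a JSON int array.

Coefficients: [6, 6, 5, 5, 4]

M: 6·5+6·3+5·0 = 48 | 5·8+4·2 = 48
J: 6·4+6·6+5·0 = 60 | 5·8+4·5 = 60
G: 6·7+6·2+5·1 = 59 | 5·7+4·6 = 59
Y: 6·0+6·3+5·0 = 18 | 5·2+4·2 = 18
Q: 6·2+6·0+5·8 = 52 | 5·4+4·8 = 52
gcd(6,6,5,5,4) = 1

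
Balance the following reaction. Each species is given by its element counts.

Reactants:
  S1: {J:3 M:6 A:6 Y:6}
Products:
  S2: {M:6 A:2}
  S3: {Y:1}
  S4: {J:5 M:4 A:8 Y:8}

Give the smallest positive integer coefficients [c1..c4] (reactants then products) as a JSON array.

Coefficients: [5, 3, 6, 3]

J: 5·3 = 15 | 3·0+6·0+3·5 = 15
M: 5·6 = 30 | 3·6+6·0+3·4 = 30
A: 5·6 = 30 | 3·2+6·0+3·8 = 30
Y: 5·6 = 30 | 3·0+6·1+3·8 = 30
gcd(5,3,6,3) = 1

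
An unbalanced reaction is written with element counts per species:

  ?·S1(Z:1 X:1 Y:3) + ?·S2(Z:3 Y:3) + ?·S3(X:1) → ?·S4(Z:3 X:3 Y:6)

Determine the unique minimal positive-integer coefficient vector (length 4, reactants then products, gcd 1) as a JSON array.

Coefficients: [3, 1, 3, 2]

Z: 3·1+1·3+3·0 = 6 | 2·3 = 6
X: 3·1+1·0+3·1 = 6 | 2·3 = 6
Y: 3·3+1·3+3·0 = 12 | 2·6 = 12
gcd(3,1,3,2) = 1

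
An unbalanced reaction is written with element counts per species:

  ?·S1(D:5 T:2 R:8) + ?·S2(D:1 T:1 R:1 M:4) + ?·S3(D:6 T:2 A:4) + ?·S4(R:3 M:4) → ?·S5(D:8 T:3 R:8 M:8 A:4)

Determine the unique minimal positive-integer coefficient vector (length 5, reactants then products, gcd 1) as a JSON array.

D: 1·5+1·1+3·6+5·0 = 24 | 3·8 = 24
T: 1·2+1·1+3·2+5·0 = 9 | 3·3 = 9
R: 1·8+1·1+3·0+5·3 = 24 | 3·8 = 24
M: 1·0+1·4+3·0+5·4 = 24 | 3·8 = 24
A: 1·0+1·0+3·4+5·0 = 12 | 3·4 = 12
gcd(1,1,3,5,3) = 1

Coefficients: [1, 1, 3, 5, 3]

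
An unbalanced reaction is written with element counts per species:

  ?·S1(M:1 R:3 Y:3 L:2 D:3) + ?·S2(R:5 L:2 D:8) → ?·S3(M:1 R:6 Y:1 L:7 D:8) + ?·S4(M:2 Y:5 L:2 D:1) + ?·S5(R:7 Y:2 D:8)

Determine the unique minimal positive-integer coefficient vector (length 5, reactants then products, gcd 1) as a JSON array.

Coefficients: [6, 3, 2, 2, 3]

M: 6·1+3·0 = 6 | 2·1+2·2+3·0 = 6
R: 6·3+3·5 = 33 | 2·6+2·0+3·7 = 33
Y: 6·3+3·0 = 18 | 2·1+2·5+3·2 = 18
L: 6·2+3·2 = 18 | 2·7+2·2+3·0 = 18
D: 6·3+3·8 = 42 | 2·8+2·1+3·8 = 42
gcd(6,3,2,2,3) = 1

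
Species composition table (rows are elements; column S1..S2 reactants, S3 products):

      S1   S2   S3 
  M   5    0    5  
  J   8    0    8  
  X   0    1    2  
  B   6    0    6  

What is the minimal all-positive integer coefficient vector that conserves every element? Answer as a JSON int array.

Coefficients: [1, 2, 1]

M: 1·5+2·0 = 5 | 1·5 = 5
J: 1·8+2·0 = 8 | 1·8 = 8
X: 1·0+2·1 = 2 | 1·2 = 2
B: 1·6+2·0 = 6 | 1·6 = 6
gcd(1,2,1) = 1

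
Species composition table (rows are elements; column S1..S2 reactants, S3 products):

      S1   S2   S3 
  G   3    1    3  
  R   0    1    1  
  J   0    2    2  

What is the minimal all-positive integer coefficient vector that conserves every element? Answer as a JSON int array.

Coefficients: [2, 3, 3]

G: 2·3+3·1 = 9 | 3·3 = 9
R: 2·0+3·1 = 3 | 3·1 = 3
J: 2·0+3·2 = 6 | 3·2 = 6
gcd(2,3,3) = 1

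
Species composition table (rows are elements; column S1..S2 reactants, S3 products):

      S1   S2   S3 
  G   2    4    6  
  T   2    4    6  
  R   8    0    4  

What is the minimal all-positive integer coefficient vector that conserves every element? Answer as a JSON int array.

G: 2·2+5·4 = 24 | 4·6 = 24
T: 2·2+5·4 = 24 | 4·6 = 24
R: 2·8+5·0 = 16 | 4·4 = 16
gcd(2,5,4) = 1

Coefficients: [2, 5, 4]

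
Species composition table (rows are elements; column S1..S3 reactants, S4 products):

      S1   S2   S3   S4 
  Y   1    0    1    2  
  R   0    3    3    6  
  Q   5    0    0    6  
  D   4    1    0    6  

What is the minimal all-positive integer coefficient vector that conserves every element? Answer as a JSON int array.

Y: 6·1+6·0+4·1 = 10 | 5·2 = 10
R: 6·0+6·3+4·3 = 30 | 5·6 = 30
Q: 6·5+6·0+4·0 = 30 | 5·6 = 30
D: 6·4+6·1+4·0 = 30 | 5·6 = 30
gcd(6,6,4,5) = 1

Coefficients: [6, 6, 4, 5]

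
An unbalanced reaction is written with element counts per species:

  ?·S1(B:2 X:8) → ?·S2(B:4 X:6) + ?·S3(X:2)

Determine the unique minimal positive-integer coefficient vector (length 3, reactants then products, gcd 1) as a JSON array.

B: 2·2 = 4 | 1·4+5·0 = 4
X: 2·8 = 16 | 1·6+5·2 = 16
gcd(2,1,5) = 1

Coefficients: [2, 1, 5]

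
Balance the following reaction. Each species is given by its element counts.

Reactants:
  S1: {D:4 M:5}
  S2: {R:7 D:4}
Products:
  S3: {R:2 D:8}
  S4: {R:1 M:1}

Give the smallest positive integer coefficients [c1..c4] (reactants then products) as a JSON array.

R: 1·0+1·7 = 7 | 1·2+5·1 = 7
D: 1·4+1·4 = 8 | 1·8+5·0 = 8
M: 1·5+1·0 = 5 | 1·0+5·1 = 5
gcd(1,1,1,5) = 1

Coefficients: [1, 1, 1, 5]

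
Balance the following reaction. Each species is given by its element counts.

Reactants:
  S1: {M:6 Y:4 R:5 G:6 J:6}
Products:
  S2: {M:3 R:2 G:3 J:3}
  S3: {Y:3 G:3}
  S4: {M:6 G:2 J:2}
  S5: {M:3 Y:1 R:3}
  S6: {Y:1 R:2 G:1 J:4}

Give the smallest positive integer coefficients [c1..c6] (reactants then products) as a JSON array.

M: 6·6 = 36 | 4·3+5·0+2·6+4·3+5·0 = 36
Y: 6·4 = 24 | 4·0+5·3+2·0+4·1+5·1 = 24
R: 6·5 = 30 | 4·2+5·0+2·0+4·3+5·2 = 30
G: 6·6 = 36 | 4·3+5·3+2·2+4·0+5·1 = 36
J: 6·6 = 36 | 4·3+5·0+2·2+4·0+5·4 = 36
gcd(6,4,5,2,4,5) = 1

Coefficients: [6, 4, 5, 2, 4, 5]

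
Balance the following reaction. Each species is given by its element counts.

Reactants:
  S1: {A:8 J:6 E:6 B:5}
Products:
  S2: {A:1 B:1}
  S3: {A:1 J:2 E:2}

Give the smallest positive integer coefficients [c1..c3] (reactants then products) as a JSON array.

A: 1·8 = 8 | 5·1+3·1 = 8
J: 1·6 = 6 | 5·0+3·2 = 6
E: 1·6 = 6 | 5·0+3·2 = 6
B: 1·5 = 5 | 5·1+3·0 = 5
gcd(1,5,3) = 1

Coefficients: [1, 5, 3]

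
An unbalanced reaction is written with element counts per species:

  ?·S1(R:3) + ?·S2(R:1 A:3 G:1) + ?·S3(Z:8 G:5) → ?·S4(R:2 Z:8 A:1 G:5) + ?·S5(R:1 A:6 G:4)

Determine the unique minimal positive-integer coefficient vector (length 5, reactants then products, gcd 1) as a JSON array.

R: 3·3+4·1+6·0 = 13 | 6·2+1·1 = 13
Z: 3·0+4·0+6·8 = 48 | 6·8+1·0 = 48
A: 3·0+4·3+6·0 = 12 | 6·1+1·6 = 12
G: 3·0+4·1+6·5 = 34 | 6·5+1·4 = 34
gcd(3,4,6,6,1) = 1

Coefficients: [3, 4, 6, 6, 1]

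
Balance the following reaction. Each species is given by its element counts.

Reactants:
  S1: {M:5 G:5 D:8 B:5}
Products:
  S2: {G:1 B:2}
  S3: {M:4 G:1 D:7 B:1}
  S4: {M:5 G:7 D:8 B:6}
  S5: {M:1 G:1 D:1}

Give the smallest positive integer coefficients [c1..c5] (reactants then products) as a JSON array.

Coefficients: [5, 5, 3, 2, 3]

M: 5·5 = 25 | 5·0+3·4+2·5+3·1 = 25
G: 5·5 = 25 | 5·1+3·1+2·7+3·1 = 25
D: 5·8 = 40 | 5·0+3·7+2·8+3·1 = 40
B: 5·5 = 25 | 5·2+3·1+2·6+3·0 = 25
gcd(5,5,3,2,3) = 1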